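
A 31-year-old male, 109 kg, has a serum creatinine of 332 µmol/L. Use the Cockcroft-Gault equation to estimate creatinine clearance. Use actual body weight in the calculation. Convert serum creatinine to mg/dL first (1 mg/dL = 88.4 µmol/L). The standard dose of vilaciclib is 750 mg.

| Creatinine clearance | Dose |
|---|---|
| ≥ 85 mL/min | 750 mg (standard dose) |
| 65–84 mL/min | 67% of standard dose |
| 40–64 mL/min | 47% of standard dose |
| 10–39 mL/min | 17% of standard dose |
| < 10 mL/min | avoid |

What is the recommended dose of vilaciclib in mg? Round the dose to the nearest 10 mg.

SCr = 332 / 88.4 = 3.756 mg/dL
CrCl = (140 − 31) × 109 / (72 × 3.756) = 11881.0 / 270.43 ≈ 43.9 mL/min
CrCl ≈ 44 mL/min → bracket 40–64 mL/min.
47% of 750 mg = 352.5 mg → 350 mg

350 mg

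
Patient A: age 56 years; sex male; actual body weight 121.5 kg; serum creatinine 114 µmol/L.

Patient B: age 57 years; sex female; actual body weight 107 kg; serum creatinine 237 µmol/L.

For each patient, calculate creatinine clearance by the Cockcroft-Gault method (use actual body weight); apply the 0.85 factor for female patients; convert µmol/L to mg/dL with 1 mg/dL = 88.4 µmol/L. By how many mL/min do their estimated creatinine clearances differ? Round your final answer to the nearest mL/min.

71 mL/min

Patient A: SCr = 114 / 88.4 = 1.29 mg/dL
Patient A: CrCl = (140 − 56) × 121.5 / (72 × 1.29) = 10206.0 / 92.88 ≈ 109.9 mL/min
Patient B: SCr = 237 / 88.4 = 2.681 mg/dL
Patient B: CrCl = (140 − 57) × 107 / (72 × 2.681) × 0.85 = 8881.0 / 193.03 × 0.85 ≈ 39.1 mL/min
|109.9 − 39.1| = 70.8 mL/min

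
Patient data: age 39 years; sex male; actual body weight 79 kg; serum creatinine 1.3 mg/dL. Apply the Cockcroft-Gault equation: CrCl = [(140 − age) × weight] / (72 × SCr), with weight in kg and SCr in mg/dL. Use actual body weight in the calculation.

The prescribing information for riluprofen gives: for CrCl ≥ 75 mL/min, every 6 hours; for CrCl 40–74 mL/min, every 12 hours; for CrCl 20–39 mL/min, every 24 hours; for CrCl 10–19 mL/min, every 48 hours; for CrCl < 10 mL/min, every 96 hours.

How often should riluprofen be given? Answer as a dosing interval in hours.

every 6 hours

CrCl = (140 − 39) × 79 / (72 × 1.3) = 7979.0 / 93.60 ≈ 85.2 mL/min
CrCl ≈ 85 mL/min → bracket ≥ 75 mL/min → every 6 hours.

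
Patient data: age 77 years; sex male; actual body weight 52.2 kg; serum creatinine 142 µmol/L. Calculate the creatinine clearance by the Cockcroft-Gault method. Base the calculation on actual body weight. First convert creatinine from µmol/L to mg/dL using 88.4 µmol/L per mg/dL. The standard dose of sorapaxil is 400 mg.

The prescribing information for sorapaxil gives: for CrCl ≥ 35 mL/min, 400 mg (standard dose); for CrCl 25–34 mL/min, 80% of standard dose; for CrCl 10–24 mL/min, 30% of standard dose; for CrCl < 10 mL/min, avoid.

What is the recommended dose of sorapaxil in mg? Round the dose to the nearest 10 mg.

320 mg

SCr = 142 / 88.4 = 1.606 mg/dL
CrCl = (140 − 77) × 52.2 / (72 × 1.606) = 3288.6 / 115.63 ≈ 28.4 mL/min
CrCl ≈ 28 mL/min → bracket 25–34 mL/min.
80% of 400 mg = 320 mg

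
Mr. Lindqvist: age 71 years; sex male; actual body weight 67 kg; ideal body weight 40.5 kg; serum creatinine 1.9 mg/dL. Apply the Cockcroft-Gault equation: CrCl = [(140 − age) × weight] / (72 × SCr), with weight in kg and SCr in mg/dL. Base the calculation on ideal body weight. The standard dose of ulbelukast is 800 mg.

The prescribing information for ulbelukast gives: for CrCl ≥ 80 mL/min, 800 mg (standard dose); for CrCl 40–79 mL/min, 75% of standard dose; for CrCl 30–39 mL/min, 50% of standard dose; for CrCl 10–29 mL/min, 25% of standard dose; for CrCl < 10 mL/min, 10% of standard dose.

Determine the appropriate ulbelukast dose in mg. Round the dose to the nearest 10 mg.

CrCl = (140 − 71) × 40.5 / (72 × 1.9) = 2794.5 / 136.80 ≈ 20.4 mL/min
CrCl ≈ 20 mL/min → bracket 10–29 mL/min.
25% of 800 mg = 200 mg

200 mg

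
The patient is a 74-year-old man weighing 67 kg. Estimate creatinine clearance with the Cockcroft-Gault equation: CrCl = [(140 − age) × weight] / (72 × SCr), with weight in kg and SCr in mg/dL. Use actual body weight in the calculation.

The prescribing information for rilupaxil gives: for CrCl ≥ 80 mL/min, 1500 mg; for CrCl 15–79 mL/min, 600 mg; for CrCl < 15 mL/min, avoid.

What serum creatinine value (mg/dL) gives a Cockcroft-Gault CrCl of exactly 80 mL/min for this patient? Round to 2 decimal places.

Standard dose requires CrCl ≥ 80 mL/min.
Set (140 − 74) × 67 / (72 × SCr) = 80
SCr = (140 − 74) × 67 / (72 × 80) = 0.768 mg/dL

0.77 mg/dL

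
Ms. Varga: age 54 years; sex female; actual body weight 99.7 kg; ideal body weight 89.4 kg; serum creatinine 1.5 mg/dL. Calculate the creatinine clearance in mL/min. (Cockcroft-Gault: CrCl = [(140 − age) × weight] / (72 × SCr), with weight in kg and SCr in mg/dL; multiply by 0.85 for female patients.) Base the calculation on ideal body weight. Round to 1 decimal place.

CrCl = (140 − 54) × 89.4 / (72 × 1.5) × 0.85 = 7688.4 / 108.00 × 0.85 ≈ 60.5 mL/min

60.5 mL/min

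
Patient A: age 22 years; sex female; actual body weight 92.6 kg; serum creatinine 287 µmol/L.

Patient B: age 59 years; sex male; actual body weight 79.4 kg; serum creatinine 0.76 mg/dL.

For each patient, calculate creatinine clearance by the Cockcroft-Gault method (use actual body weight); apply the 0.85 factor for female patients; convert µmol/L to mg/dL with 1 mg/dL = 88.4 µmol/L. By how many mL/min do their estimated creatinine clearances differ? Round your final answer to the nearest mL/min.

Patient A: SCr = 287 / 88.4 = 3.247 mg/dL
Patient A: CrCl = (140 − 22) × 92.6 / (72 × 3.247) × 0.85 = 10926.8 / 233.78 × 0.85 ≈ 39.7 mL/min
Patient B: CrCl = (140 − 59) × 79.4 / (72 × 0.76) = 6431.4 / 54.72 ≈ 117.5 mL/min
|39.7 − 117.5| = 77.8 mL/min

78 mL/min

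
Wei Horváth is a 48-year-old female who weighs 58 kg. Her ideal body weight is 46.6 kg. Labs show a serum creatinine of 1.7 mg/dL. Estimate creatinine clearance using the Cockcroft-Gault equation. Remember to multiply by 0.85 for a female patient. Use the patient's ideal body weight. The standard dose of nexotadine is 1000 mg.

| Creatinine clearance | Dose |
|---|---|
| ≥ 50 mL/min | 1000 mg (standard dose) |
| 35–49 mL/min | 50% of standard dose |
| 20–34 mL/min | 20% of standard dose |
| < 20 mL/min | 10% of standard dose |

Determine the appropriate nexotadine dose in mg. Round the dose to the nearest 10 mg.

200 mg

CrCl = (140 − 48) × 46.6 / (72 × 1.7) × 0.85 = 4287.2 / 122.40 × 0.85 ≈ 29.8 mL/min
CrCl ≈ 30 mL/min → bracket 20–34 mL/min.
20% of 1000 mg = 200 mg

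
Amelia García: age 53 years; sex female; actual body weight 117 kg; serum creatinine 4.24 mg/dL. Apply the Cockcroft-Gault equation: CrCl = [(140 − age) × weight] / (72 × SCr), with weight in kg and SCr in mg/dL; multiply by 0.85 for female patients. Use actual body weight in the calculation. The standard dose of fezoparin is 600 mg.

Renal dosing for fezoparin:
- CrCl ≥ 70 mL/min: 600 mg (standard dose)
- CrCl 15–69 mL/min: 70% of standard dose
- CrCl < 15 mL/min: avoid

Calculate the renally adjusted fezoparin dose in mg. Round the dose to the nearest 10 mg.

CrCl = (140 − 53) × 117 / (72 × 4.24) × 0.85 = 10179.0 / 305.28 × 0.85 ≈ 28.3 mL/min
CrCl ≈ 28 mL/min → bracket 15–69 mL/min.
70% of 600 mg = 420 mg

420 mg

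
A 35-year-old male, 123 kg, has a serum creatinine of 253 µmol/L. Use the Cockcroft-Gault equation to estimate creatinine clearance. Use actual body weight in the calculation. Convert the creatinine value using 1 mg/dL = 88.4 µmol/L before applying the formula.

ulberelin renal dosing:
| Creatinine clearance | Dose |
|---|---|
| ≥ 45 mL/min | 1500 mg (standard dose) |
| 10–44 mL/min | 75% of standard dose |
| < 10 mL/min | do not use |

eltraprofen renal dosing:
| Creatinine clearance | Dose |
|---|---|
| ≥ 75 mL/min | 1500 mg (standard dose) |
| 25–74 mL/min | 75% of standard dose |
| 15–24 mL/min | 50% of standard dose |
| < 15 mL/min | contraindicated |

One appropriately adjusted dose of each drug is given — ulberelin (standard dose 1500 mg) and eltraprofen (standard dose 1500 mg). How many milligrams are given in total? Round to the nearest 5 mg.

2625 mg

SCr = 253 / 88.4 = 2.862 mg/dL
CrCl = (140 − 35) × 123 / (72 × 2.862) = 12915.0 / 206.06 ≈ 62.7 mL/min
CrCl ≈ 63 mL/min.
ulberelin: ≥ 45 mL/min → 100% of 1500 mg = 1500 mg.
eltraprofen: 25–74 mL/min → 75% of 1500 mg = 1125 mg.
Total = 1500 + 1125 = 2625 mg.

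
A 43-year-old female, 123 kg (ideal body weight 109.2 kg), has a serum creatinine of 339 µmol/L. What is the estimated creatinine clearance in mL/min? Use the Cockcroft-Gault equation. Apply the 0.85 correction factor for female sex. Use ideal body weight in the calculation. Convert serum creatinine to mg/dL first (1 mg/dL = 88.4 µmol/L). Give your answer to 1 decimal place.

32.6 mL/min

SCr = 339 / 88.4 = 3.835 mg/dL
CrCl = (140 − 43) × 109.2 / (72 × 3.835) × 0.85 = 10592.4 / 276.12 × 0.85 ≈ 32.6 mL/min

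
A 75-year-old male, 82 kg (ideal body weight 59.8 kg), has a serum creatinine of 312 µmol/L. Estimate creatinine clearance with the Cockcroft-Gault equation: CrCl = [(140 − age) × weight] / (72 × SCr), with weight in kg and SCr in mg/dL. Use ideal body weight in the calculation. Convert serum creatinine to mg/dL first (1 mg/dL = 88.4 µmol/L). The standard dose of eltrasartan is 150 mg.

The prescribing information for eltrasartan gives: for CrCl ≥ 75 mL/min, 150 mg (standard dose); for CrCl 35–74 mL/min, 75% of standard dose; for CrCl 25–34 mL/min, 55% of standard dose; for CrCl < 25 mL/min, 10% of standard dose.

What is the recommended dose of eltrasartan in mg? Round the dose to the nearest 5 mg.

SCr = 312 / 88.4 = 3.529 mg/dL
CrCl = (140 − 75) × 59.8 / (72 × 3.529) = 3887.0 / 254.09 ≈ 15.3 mL/min
CrCl ≈ 15 mL/min → bracket < 25 mL/min.
10% of 150 mg = 15 mg

15 mg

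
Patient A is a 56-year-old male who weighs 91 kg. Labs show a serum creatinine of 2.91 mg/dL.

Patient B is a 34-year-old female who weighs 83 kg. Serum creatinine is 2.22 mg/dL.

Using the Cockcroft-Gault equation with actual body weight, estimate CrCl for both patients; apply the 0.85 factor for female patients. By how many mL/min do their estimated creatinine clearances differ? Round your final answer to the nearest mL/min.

10 mL/min

Patient A: CrCl = (140 − 56) × 91 / (72 × 2.91) = 7644.0 / 209.52 ≈ 36.5 mL/min
Patient B: CrCl = (140 − 34) × 83 / (72 × 2.22) × 0.85 = 8798.0 / 159.84 × 0.85 ≈ 46.8 mL/min
|36.5 − 46.8| = 10.3 mL/min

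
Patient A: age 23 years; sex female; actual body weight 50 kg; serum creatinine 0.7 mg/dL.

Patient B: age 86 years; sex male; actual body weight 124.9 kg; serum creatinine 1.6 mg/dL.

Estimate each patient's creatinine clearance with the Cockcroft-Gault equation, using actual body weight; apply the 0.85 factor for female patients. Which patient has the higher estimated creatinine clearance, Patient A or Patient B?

Patient A

Patient A: CrCl = (140 − 23) × 50 / (72 × 0.7) × 0.85 = 5850.0 / 50.40 × 0.85 ≈ 98.7 mL/min
Patient B: CrCl = (140 − 86) × 124.9 / (72 × 1.6) = 6744.6 / 115.20 ≈ 58.5 mL/min
98.7 vs 58.5 mL/min → Patient A is higher.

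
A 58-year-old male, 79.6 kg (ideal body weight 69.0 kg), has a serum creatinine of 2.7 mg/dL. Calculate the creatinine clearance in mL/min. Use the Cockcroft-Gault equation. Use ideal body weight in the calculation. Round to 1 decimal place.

29.1 mL/min

CrCl = (140 − 58) × 69 / (72 × 2.7) = 5658.0 / 194.40 ≈ 29.1 mL/min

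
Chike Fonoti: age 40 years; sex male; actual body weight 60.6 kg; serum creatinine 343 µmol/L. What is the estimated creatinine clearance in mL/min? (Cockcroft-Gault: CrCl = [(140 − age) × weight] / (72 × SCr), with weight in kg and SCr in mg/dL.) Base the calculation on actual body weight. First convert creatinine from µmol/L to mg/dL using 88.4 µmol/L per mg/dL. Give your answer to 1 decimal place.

SCr = 343 / 88.4 = 3.88 mg/dL
CrCl = (140 − 40) × 60.6 / (72 × 3.88) = 6060.0 / 279.36 ≈ 21.7 mL/min

21.7 mL/min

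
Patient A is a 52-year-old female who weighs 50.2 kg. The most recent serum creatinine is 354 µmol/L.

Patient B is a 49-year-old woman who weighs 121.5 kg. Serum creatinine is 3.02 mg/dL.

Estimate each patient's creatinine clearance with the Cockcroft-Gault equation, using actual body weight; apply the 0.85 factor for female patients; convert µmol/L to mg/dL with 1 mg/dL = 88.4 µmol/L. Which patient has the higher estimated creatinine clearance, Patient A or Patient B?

Patient A: SCr = 354 / 88.4 = 4.005 mg/dL
Patient A: CrCl = (140 − 52) × 50.2 / (72 × 4.005) × 0.85 = 4417.6 / 288.36 × 0.85 ≈ 13.0 mL/min
Patient B: CrCl = (140 − 49) × 121.5 / (72 × 3.02) × 0.85 = 11056.5 / 217.44 × 0.85 ≈ 43.2 mL/min
13.0 vs 43.2 mL/min → Patient B is higher.

Patient B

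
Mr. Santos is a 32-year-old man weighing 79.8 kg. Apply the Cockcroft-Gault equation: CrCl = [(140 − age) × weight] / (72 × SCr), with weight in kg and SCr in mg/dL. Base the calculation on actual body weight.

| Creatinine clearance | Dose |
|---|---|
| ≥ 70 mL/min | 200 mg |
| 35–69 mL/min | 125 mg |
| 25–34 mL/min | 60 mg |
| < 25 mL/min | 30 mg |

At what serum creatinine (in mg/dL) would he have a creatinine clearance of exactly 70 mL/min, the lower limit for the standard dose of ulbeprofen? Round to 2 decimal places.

1.71 mg/dL

Standard dose requires CrCl ≥ 70 mL/min.
Set (140 − 32) × 79.8 / (72 × SCr) = 70
SCr = (140 − 32) × 79.8 / (72 × 70) = 1.710 mg/dL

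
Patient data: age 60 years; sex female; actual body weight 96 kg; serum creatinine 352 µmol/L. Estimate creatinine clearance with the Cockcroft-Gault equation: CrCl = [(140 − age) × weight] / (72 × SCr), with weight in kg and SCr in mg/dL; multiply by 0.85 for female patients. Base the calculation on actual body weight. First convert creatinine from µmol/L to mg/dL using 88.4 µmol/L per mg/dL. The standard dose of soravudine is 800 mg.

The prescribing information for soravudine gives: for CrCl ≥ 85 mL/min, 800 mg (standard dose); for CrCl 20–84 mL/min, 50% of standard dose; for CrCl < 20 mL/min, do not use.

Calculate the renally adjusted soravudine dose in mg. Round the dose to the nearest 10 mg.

400 mg

SCr = 352 / 88.4 = 3.982 mg/dL
CrCl = (140 − 60) × 96 / (72 × 3.982) × 0.85 = 7680.0 / 286.70 × 0.85 ≈ 22.8 mL/min
CrCl ≈ 23 mL/min → bracket 20–84 mL/min.
50% of 800 mg = 400 mg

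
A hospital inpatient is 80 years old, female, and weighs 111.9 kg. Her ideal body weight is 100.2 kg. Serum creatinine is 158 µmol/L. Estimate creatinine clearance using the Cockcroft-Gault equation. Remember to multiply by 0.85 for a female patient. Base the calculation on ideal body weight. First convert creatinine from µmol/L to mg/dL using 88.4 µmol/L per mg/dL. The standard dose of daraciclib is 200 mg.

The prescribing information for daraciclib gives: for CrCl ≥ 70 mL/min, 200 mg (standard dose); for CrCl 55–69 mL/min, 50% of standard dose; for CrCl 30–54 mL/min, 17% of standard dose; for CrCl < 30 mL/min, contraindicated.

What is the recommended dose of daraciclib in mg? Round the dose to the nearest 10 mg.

SCr = 158 / 88.4 = 1.787 mg/dL
CrCl = (140 − 80) × 100.2 / (72 × 1.787) × 0.85 = 6012.0 / 128.66 × 0.85 ≈ 39.7 mL/min
CrCl ≈ 40 mL/min → bracket 30–54 mL/min.
17% of 200 mg = 34 mg → 30 mg

30 mg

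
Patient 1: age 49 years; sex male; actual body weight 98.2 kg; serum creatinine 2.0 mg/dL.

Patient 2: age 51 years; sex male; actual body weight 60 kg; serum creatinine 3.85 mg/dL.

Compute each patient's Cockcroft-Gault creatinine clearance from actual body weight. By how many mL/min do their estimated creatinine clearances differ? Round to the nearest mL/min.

Patient 1: CrCl = (140 − 49) × 98.2 / (72 × 2) = 8936.2 / 144.00 ≈ 62.1 mL/min
Patient 2: CrCl = (140 − 51) × 60 / (72 × 3.85) = 5340.0 / 277.20 ≈ 19.3 mL/min
|62.1 − 19.3| = 42.8 mL/min

43 mL/min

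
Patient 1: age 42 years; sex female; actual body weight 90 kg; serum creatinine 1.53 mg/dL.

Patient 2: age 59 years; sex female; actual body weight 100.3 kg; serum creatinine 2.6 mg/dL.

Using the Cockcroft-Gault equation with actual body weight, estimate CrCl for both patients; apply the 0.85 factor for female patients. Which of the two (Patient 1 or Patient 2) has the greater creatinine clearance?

Patient 1: CrCl = (140 − 42) × 90 / (72 × 1.53) × 0.85 = 8820.0 / 110.16 × 0.85 ≈ 68.1 mL/min
Patient 2: CrCl = (140 − 59) × 100.3 / (72 × 2.6) × 0.85 = 8124.3 / 187.20 × 0.85 ≈ 36.9 mL/min
68.1 vs 36.9 mL/min → Patient 1 is higher.

Patient 1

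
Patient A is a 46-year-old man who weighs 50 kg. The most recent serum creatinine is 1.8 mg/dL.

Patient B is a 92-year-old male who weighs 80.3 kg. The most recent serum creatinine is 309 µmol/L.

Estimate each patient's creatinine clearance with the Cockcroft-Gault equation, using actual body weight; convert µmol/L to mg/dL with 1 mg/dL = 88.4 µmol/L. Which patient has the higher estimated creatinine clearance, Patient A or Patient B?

Patient A: CrCl = (140 − 46) × 50 / (72 × 1.8) = 4700.0 / 129.60 ≈ 36.3 mL/min
Patient B: SCr = 309 / 88.4 = 3.495 mg/dL
Patient B: CrCl = (140 − 92) × 80.3 / (72 × 3.495) = 3854.4 / 251.64 ≈ 15.3 mL/min
36.3 vs 15.3 mL/min → Patient A is higher.

Patient A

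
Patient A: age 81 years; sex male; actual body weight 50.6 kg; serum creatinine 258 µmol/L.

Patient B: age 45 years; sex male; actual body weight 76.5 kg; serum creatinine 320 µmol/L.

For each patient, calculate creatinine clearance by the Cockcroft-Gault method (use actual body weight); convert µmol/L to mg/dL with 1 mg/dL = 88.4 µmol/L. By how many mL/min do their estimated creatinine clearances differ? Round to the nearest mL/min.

Patient A: SCr = 258 / 88.4 = 2.919 mg/dL
Patient A: CrCl = (140 − 81) × 50.6 / (72 × 2.919) = 2985.4 / 210.17 ≈ 14.2 mL/min
Patient B: SCr = 320 / 88.4 = 3.62 mg/dL
Patient B: CrCl = (140 − 45) × 76.5 / (72 × 3.62) = 7267.5 / 260.64 ≈ 27.9 mL/min
|14.2 − 27.9| = 13.7 mL/min

14 mL/min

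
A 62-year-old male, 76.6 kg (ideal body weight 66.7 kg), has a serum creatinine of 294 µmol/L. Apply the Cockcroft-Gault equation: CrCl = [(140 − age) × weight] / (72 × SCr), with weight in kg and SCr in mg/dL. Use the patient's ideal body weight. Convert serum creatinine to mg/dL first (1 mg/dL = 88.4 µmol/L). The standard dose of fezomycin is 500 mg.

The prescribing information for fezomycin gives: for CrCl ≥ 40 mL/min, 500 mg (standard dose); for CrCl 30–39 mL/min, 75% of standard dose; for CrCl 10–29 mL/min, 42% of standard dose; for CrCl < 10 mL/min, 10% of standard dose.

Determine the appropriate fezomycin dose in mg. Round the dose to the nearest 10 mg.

SCr = 294 / 88.4 = 3.326 mg/dL
CrCl = (140 − 62) × 66.7 / (72 × 3.326) = 5202.6 / 239.47 ≈ 21.7 mL/min
CrCl ≈ 22 mL/min → bracket 10–29 mL/min.
42% of 500 mg = 210 mg

210 mg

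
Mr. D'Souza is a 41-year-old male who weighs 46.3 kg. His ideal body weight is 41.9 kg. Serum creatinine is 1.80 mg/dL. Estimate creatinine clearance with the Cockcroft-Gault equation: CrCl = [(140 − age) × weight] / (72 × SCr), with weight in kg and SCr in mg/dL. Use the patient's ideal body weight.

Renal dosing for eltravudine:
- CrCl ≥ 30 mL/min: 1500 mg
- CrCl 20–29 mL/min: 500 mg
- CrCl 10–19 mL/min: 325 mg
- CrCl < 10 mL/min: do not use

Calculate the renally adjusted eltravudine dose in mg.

CrCl = (140 − 41) × 41.9 / (72 × 1.8) = 4148.1 / 129.60 ≈ 32.0 mL/min
CrCl ≈ 32 mL/min → bracket ≥ 30 mL/min.
Dose for this bracket: 1500 mg.

1500 mg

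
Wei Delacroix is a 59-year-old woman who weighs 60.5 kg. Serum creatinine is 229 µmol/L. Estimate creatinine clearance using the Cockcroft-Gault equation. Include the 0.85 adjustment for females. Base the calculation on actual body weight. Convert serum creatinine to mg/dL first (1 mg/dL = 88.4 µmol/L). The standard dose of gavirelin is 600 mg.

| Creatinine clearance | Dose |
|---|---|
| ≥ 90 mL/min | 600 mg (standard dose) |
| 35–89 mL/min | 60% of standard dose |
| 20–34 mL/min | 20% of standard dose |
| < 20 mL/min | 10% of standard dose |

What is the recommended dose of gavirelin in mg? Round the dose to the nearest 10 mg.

120 mg

SCr = 229 / 88.4 = 2.59 mg/dL
CrCl = (140 − 59) × 60.5 / (72 × 2.59) × 0.85 = 4900.5 / 186.48 × 0.85 ≈ 22.3 mL/min
CrCl ≈ 22 mL/min → bracket 20–34 mL/min.
20% of 600 mg = 120 mg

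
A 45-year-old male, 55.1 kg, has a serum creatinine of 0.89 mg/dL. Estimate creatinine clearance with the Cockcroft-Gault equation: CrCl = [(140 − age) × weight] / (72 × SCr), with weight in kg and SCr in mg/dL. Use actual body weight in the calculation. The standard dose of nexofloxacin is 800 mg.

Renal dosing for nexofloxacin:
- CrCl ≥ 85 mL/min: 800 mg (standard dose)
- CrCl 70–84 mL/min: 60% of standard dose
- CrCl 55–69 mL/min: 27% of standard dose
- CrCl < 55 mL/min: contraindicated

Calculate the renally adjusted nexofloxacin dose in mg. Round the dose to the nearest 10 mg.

480 mg

CrCl = (140 − 45) × 55.1 / (72 × 0.89) = 5234.5 / 64.08 ≈ 81.7 mL/min
CrCl ≈ 82 mL/min → bracket 70–84 mL/min.
60% of 800 mg = 480 mg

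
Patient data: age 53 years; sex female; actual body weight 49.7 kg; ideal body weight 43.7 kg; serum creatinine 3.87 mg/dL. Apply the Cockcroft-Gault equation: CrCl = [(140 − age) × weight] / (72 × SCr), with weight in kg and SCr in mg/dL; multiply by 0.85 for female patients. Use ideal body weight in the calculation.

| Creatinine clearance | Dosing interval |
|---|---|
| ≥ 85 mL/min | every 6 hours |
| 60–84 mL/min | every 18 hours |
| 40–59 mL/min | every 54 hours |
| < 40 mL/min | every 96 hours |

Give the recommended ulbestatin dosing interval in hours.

CrCl = (140 − 53) × 43.7 / (72 × 3.87) × 0.85 = 3801.9 / 278.64 × 0.85 ≈ 11.6 mL/min
CrCl ≈ 12 mL/min → bracket < 40 mL/min → every 96 hours.

every 96 hours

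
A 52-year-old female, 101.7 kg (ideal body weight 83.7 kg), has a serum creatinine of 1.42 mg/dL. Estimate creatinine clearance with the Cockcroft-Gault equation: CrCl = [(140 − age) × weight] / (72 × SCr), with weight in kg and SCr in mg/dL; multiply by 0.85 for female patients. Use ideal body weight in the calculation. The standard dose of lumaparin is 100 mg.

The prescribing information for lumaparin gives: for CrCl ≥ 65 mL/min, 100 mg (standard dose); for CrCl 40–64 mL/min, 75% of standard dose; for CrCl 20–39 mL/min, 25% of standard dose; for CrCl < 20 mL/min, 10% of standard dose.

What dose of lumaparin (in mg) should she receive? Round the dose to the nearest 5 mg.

75 mg

CrCl = (140 − 52) × 83.7 / (72 × 1.42) × 0.85 = 7365.6 / 102.24 × 0.85 ≈ 61.2 mL/min
CrCl ≈ 61 mL/min → bracket 40–64 mL/min.
75% of 100 mg = 75 mg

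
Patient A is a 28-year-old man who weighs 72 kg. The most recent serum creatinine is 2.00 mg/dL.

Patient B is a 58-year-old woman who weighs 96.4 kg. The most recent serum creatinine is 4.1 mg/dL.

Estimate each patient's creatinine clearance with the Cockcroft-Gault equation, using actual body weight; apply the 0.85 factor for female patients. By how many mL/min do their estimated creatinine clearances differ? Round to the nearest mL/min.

Patient A: CrCl = (140 − 28) × 72 / (72 × 2) = 8064.0 / 144.00 ≈ 56.0 mL/min
Patient B: CrCl = (140 − 58) × 96.4 / (72 × 4.1) × 0.85 = 7904.8 / 295.20 × 0.85 ≈ 22.8 mL/min
|56.0 − 22.8| = 33.2 mL/min

33 mL/min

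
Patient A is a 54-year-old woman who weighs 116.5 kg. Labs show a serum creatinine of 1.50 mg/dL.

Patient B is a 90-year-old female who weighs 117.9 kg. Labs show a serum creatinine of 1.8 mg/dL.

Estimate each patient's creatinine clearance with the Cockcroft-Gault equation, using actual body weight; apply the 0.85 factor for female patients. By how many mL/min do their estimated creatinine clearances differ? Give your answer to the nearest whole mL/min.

40 mL/min

Patient A: CrCl = (140 − 54) × 116.5 / (72 × 1.5) × 0.85 = 10019.0 / 108.00 × 0.85 ≈ 78.9 mL/min
Patient B: CrCl = (140 − 90) × 117.9 / (72 × 1.8) × 0.85 = 5895.0 / 129.60 × 0.85 ≈ 38.7 mL/min
|78.9 − 38.7| = 40.2 mL/min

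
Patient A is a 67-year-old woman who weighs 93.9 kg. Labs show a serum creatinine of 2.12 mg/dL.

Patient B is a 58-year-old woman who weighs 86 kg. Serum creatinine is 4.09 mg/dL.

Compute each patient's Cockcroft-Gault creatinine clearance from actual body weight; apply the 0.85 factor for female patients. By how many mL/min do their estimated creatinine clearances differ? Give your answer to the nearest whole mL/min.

18 mL/min

Patient A: CrCl = (140 − 67) × 93.9 / (72 × 2.12) × 0.85 = 6854.7 / 152.64 × 0.85 ≈ 38.2 mL/min
Patient B: CrCl = (140 − 58) × 86 / (72 × 4.09) × 0.85 = 7052.0 / 294.48 × 0.85 ≈ 20.4 mL/min
|38.2 − 20.4| = 17.8 mL/min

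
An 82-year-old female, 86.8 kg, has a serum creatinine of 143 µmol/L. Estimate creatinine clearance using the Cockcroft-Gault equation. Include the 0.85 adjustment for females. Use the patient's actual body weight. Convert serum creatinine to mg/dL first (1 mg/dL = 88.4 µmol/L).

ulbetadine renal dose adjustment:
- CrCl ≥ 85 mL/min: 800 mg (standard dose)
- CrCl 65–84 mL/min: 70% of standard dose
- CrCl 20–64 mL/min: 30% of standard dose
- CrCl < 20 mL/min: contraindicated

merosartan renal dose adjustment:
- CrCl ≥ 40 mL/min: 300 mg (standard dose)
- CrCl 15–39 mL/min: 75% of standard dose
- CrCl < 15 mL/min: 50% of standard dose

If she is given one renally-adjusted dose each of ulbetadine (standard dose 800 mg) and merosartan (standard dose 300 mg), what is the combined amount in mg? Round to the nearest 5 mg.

SCr = 143 / 88.4 = 1.618 mg/dL
CrCl = (140 − 82) × 86.8 / (72 × 1.618) × 0.85 = 5034.4 / 116.50 × 0.85 ≈ 36.7 mL/min
CrCl ≈ 37 mL/min.
ulbetadine: 20–64 mL/min → 30% of 800 mg = 240 mg.
merosartan: 15–39 mL/min → 75% of 300 mg = 225 mg.
Total = 240 + 225 = 465 mg.

465 mg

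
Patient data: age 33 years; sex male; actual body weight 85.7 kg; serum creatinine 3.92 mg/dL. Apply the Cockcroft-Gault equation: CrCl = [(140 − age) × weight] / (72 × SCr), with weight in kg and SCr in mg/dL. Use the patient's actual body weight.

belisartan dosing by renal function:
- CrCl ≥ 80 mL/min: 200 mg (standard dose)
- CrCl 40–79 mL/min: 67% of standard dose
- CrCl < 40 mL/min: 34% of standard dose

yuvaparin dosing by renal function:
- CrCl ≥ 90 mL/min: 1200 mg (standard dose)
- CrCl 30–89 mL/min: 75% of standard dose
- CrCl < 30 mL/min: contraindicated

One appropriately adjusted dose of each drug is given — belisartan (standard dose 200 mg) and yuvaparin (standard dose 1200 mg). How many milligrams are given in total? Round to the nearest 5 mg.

CrCl = (140 − 33) × 85.7 / (72 × 3.92) = 9169.9 / 282.24 ≈ 32.5 mL/min
CrCl ≈ 32 mL/min.
belisartan: < 40 mL/min → 34% of 200 mg = 68 mg.
yuvaparin: 30–89 mL/min → 75% of 1200 mg = 900 mg.
Total = 68 + 900 = 968 mg.

970 mg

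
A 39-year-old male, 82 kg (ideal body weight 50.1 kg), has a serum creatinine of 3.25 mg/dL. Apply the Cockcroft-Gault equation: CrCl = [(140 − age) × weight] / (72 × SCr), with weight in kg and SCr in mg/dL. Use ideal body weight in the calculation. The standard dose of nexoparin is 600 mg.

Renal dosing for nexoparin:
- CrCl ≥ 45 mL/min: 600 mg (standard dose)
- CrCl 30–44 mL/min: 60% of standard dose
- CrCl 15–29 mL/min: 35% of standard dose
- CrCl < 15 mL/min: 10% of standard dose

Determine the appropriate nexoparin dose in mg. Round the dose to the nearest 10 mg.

210 mg

CrCl = (140 − 39) × 50.1 / (72 × 3.25) = 5060.1 / 234.00 ≈ 21.6 mL/min
CrCl ≈ 22 mL/min → bracket 15–29 mL/min.
35% of 600 mg = 210 mg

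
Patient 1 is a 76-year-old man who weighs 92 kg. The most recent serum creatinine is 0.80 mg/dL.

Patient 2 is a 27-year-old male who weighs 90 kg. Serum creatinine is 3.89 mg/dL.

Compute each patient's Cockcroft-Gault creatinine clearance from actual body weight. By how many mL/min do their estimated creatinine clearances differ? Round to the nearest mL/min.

66 mL/min

Patient 1: CrCl = (140 − 76) × 92 / (72 × 0.8) = 5888.0 / 57.60 ≈ 102.2 mL/min
Patient 2: CrCl = (140 − 27) × 90 / (72 × 3.89) = 10170.0 / 280.08 ≈ 36.3 mL/min
|102.2 − 36.3| = 65.9 mL/min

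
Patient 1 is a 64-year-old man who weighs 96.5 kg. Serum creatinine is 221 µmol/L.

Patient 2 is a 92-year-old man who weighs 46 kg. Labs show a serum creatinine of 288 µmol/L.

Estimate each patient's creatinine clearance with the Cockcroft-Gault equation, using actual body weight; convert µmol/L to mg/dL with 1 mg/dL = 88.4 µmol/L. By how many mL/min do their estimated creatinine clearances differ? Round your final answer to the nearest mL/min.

Patient 1: SCr = 221 / 88.4 = 2.5 mg/dL
Patient 1: CrCl = (140 − 64) × 96.5 / (72 × 2.5) = 7334.0 / 180.00 ≈ 40.7 mL/min
Patient 2: SCr = 288 / 88.4 = 3.258 mg/dL
Patient 2: CrCl = (140 − 92) × 46 / (72 × 3.258) = 2208.0 / 234.58 ≈ 9.4 mL/min
|40.7 − 9.4| = 31.3 mL/min

31 mL/min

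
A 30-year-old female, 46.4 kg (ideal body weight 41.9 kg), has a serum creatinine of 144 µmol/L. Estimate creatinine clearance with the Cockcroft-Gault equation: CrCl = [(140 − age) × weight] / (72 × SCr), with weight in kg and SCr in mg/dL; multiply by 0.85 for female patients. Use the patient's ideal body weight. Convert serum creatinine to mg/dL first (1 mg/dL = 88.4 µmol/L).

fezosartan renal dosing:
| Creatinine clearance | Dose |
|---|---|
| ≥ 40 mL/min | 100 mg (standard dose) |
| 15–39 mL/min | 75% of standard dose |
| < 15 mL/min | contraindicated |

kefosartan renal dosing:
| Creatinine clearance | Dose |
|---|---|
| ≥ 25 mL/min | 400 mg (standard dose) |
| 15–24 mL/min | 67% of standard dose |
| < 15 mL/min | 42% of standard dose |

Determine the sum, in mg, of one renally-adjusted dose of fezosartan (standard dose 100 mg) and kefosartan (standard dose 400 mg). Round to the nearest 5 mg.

SCr = 144 / 88.4 = 1.629 mg/dL
CrCl = (140 − 30) × 41.9 / (72 × 1.629) × 0.85 = 4609.0 / 117.29 × 0.85 ≈ 33.4 mL/min
CrCl ≈ 33 mL/min.
fezosartan: 15–39 mL/min → 75% of 100 mg = 75 mg.
kefosartan: ≥ 25 mL/min → 100% of 400 mg = 400 mg.
Total = 75 + 400 = 475 mg.

475 mg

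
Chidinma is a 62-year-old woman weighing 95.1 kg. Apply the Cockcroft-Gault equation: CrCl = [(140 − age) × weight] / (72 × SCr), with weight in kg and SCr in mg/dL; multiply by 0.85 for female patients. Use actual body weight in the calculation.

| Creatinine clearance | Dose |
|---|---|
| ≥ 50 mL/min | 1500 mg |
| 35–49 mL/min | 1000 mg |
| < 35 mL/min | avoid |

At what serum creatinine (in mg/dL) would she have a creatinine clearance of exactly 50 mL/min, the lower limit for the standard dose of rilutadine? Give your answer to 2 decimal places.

Standard dose requires CrCl ≥ 50 mL/min.
Set (140 − 62) × 95.1 × 0.85 / (72 × SCr) = 50
SCr = (140 − 62) × 95.1 × 0.85 / (72 × 50) = 1.751 mg/dL

1.75 mg/dL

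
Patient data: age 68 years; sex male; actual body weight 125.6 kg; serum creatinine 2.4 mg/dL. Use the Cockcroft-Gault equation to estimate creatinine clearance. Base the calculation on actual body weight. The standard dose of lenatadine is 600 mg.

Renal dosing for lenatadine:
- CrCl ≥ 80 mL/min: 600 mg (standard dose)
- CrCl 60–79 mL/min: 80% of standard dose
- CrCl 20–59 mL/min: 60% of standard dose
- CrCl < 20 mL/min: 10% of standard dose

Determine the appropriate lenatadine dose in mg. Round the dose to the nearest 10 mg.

360 mg

CrCl = (140 − 68) × 125.6 / (72 × 2.4) = 9043.2 / 172.80 ≈ 52.3 mL/min
CrCl ≈ 52 mL/min → bracket 20–59 mL/min.
60% of 600 mg = 360 mg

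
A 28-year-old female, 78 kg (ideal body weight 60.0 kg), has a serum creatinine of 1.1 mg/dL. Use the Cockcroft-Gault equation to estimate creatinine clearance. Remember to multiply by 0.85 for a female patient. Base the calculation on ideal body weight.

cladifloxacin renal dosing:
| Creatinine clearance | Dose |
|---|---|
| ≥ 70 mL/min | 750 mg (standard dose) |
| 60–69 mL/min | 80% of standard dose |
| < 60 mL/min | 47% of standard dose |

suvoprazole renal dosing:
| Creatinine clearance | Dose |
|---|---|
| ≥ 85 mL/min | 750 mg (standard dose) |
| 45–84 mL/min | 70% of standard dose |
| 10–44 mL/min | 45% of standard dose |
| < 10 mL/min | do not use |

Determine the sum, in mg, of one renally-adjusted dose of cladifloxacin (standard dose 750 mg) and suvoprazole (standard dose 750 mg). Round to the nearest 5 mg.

1275 mg

CrCl = (140 − 28) × 60 / (72 × 1.1) × 0.85 = 6720.0 / 79.20 × 0.85 ≈ 72.1 mL/min
CrCl ≈ 72 mL/min.
cladifloxacin: ≥ 70 mL/min → 100% of 750 mg = 750 mg.
suvoprazole: 45–84 mL/min → 70% of 750 mg = 525 mg.
Total = 750 + 525 = 1275 mg.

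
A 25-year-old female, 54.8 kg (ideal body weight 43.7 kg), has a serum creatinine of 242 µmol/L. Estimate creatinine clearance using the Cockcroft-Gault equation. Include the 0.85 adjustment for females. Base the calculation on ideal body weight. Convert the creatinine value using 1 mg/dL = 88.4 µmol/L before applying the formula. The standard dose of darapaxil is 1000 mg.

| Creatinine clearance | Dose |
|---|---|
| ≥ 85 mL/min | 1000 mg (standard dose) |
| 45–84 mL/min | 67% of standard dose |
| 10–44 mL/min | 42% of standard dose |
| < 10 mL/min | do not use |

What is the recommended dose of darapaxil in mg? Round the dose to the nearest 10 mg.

420 mg

SCr = 242 / 88.4 = 2.738 mg/dL
CrCl = (140 − 25) × 43.7 / (72 × 2.738) × 0.85 = 5025.5 / 197.14 × 0.85 ≈ 21.7 mL/min
CrCl ≈ 22 mL/min → bracket 10–44 mL/min.
42% of 1000 mg = 420 mg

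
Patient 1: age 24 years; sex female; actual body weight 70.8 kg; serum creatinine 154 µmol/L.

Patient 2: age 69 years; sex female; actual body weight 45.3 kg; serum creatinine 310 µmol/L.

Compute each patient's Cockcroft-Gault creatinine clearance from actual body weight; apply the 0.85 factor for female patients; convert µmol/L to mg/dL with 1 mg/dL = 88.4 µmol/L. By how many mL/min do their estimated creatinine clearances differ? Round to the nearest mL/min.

Patient 1: SCr = 154 / 88.4 = 1.742 mg/dL
Patient 1: CrCl = (140 − 24) × 70.8 / (72 × 1.742) × 0.85 = 8212.8 / 125.42 × 0.85 ≈ 55.7 mL/min
Patient 2: SCr = 310 / 88.4 = 3.507 mg/dL
Patient 2: CrCl = (140 − 69) × 45.3 / (72 × 3.507) × 0.85 = 3216.3 / 252.50 × 0.85 ≈ 10.8 mL/min
|55.7 − 10.8| = 44.9 mL/min

45 mL/min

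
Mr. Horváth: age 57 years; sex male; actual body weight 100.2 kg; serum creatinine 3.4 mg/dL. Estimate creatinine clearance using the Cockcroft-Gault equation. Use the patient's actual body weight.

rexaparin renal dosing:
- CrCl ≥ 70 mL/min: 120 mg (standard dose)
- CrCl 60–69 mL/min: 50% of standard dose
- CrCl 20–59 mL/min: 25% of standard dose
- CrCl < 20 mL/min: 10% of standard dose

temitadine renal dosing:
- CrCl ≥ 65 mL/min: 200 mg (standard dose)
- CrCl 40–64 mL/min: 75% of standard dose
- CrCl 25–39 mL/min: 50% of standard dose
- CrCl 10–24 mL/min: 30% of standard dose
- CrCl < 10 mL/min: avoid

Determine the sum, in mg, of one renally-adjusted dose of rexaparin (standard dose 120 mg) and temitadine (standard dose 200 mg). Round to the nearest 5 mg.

130 mg

CrCl = (140 − 57) × 100.2 / (72 × 3.4) = 8316.6 / 244.80 ≈ 34.0 mL/min
CrCl ≈ 34 mL/min.
rexaparin: 20–59 mL/min → 25% of 120 mg = 30 mg.
temitadine: 25–39 mL/min → 50% of 200 mg = 100 mg.
Total = 30 + 100 = 130 mg.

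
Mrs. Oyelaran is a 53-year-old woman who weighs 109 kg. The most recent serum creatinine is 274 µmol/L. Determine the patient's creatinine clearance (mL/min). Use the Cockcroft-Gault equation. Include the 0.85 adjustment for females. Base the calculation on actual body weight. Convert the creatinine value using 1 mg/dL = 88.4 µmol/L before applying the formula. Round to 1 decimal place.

SCr = 274 / 88.4 = 3.1 mg/dL
CrCl = (140 − 53) × 109 / (72 × 3.1) × 0.85 = 9483.0 / 223.20 × 0.85 ≈ 36.1 mL/min

36.1 mL/min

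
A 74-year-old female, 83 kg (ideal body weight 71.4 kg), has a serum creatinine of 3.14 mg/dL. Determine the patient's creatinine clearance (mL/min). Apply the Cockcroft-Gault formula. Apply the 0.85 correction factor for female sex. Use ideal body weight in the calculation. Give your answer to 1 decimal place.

17.7 mL/min

CrCl = (140 − 74) × 71.4 / (72 × 3.14) × 0.85 = 4712.4 / 226.08 × 0.85 ≈ 17.7 mL/min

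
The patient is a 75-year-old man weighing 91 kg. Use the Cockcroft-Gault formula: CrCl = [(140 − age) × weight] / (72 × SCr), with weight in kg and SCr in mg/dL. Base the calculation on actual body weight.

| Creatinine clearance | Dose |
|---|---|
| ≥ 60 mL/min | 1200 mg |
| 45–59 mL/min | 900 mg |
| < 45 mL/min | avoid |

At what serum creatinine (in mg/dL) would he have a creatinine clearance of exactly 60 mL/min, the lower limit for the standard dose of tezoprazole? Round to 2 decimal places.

Standard dose requires CrCl ≥ 60 mL/min.
Set (140 − 75) × 91 / (72 × SCr) = 60
SCr = (140 − 75) × 91 / (72 × 60) = 1.369 mg/dL

1.37 mg/dL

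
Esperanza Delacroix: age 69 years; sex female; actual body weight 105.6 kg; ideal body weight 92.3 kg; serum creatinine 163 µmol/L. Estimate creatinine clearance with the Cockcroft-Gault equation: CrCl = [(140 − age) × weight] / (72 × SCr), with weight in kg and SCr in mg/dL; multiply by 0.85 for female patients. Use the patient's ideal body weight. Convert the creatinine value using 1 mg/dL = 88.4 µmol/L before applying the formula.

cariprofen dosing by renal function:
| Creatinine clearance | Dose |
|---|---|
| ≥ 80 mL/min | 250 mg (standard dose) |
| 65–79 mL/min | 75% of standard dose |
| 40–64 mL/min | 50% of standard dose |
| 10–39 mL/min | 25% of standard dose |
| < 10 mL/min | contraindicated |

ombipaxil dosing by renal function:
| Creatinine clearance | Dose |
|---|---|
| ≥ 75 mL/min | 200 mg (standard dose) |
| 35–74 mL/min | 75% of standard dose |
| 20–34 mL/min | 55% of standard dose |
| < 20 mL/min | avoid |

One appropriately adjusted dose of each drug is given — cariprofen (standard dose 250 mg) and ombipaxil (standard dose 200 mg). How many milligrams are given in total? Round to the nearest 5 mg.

SCr = 163 / 88.4 = 1.844 mg/dL
CrCl = (140 − 69) × 92.3 / (72 × 1.844) × 0.85 = 6553.3 / 132.77 × 0.85 ≈ 42.0 mL/min
CrCl ≈ 42 mL/min.
cariprofen: 40–64 mL/min → 50% of 250 mg = 125 mg.
ombipaxil: 35–74 mL/min → 75% of 200 mg = 150 mg.
Total = 125 + 150 = 275 mg.

275 mg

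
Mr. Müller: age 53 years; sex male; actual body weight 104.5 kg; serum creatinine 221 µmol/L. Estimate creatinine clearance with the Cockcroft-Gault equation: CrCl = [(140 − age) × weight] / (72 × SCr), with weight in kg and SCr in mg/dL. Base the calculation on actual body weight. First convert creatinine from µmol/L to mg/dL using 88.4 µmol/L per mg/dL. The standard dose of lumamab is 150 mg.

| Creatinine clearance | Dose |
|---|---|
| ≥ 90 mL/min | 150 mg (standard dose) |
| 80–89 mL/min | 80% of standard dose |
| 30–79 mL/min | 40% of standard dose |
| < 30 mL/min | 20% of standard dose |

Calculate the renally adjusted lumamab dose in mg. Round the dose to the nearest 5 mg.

SCr = 221 / 88.4 = 2.5 mg/dL
CrCl = (140 − 53) × 104.5 / (72 × 2.5) = 9091.5 / 180.00 ≈ 50.5 mL/min
CrCl ≈ 51 mL/min → bracket 30–79 mL/min.
40% of 150 mg = 60 mg

60 mg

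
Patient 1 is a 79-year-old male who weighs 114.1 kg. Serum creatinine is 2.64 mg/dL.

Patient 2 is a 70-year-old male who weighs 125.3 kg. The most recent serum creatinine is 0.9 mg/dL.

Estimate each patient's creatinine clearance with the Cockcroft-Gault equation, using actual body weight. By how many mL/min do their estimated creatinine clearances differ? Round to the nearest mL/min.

99 mL/min

Patient 1: CrCl = (140 − 79) × 114.1 / (72 × 2.64) = 6960.1 / 190.08 ≈ 36.6 mL/min
Patient 2: CrCl = (140 − 70) × 125.3 / (72 × 0.9) = 8771.0 / 64.80 ≈ 135.4 mL/min
|36.6 − 135.4| = 98.8 mL/min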